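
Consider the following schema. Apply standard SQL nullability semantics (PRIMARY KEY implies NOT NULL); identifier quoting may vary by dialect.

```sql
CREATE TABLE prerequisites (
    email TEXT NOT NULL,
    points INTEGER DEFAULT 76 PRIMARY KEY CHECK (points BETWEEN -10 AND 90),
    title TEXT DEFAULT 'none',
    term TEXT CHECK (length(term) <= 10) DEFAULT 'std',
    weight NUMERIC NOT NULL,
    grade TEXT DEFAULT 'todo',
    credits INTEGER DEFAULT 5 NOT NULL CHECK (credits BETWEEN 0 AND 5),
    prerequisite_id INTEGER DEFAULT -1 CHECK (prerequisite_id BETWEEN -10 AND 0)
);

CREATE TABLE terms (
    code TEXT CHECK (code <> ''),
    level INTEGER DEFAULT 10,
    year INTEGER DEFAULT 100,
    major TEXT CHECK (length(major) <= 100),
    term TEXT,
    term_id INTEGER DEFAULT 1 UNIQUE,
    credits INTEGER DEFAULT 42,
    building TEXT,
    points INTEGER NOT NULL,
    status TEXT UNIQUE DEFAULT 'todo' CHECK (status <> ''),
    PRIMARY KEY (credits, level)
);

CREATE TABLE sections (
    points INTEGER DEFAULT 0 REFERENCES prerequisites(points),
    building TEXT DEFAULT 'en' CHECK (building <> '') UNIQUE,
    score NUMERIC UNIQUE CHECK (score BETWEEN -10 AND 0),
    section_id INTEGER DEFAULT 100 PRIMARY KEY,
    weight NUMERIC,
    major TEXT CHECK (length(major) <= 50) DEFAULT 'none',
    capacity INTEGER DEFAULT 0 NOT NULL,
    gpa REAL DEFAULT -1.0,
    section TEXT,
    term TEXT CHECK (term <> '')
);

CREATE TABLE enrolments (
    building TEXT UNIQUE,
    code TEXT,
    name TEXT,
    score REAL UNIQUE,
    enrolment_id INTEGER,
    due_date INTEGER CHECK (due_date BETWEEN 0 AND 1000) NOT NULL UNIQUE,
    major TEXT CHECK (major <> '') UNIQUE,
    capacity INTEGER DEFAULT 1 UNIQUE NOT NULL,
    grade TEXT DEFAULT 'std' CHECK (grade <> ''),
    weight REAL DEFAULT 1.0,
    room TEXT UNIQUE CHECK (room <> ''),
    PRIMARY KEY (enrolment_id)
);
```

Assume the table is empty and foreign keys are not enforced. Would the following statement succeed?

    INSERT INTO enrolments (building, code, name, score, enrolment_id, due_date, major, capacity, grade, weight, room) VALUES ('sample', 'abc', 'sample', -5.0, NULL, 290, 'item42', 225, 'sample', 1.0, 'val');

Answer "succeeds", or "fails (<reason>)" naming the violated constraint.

enrolment_id is explicitly set to NULL, but enrolment_id is part of the PRIMARY KEY (implied NOT NULL).

fails (NOT NULL on enrolment_id)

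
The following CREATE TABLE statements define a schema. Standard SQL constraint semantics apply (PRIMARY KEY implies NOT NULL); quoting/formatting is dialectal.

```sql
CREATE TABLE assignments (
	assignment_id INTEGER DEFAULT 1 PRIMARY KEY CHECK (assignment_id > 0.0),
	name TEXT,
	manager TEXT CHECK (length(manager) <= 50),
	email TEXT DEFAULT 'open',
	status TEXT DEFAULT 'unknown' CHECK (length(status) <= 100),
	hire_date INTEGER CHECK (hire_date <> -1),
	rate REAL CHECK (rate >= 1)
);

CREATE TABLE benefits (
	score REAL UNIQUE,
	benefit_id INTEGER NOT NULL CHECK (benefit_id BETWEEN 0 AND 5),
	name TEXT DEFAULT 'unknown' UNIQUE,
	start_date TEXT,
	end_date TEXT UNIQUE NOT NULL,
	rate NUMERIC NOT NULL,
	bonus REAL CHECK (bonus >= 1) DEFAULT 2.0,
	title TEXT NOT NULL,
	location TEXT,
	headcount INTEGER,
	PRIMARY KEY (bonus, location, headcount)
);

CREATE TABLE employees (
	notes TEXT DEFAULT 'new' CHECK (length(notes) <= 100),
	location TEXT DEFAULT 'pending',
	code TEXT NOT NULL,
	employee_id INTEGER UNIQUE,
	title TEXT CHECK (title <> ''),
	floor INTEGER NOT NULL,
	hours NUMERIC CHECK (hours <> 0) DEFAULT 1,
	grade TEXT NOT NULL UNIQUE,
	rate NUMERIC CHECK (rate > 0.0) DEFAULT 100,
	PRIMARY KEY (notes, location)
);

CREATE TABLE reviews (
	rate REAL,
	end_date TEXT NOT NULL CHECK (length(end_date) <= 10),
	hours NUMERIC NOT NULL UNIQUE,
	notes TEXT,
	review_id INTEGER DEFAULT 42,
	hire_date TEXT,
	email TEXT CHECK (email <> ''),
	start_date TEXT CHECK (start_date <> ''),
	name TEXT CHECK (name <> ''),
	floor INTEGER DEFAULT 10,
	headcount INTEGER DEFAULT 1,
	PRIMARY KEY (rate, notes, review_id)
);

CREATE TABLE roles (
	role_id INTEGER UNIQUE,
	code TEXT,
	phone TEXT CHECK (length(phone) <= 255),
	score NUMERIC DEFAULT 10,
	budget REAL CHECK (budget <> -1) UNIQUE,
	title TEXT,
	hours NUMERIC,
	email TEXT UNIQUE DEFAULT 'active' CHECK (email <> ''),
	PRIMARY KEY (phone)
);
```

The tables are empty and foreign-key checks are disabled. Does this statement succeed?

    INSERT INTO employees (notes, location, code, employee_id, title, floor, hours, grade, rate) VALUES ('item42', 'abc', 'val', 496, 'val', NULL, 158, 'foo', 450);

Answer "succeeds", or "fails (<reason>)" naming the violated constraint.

fails (NOT NULL on floor)

floor is explicitly set to NULL, but floor is declared NOT NULL.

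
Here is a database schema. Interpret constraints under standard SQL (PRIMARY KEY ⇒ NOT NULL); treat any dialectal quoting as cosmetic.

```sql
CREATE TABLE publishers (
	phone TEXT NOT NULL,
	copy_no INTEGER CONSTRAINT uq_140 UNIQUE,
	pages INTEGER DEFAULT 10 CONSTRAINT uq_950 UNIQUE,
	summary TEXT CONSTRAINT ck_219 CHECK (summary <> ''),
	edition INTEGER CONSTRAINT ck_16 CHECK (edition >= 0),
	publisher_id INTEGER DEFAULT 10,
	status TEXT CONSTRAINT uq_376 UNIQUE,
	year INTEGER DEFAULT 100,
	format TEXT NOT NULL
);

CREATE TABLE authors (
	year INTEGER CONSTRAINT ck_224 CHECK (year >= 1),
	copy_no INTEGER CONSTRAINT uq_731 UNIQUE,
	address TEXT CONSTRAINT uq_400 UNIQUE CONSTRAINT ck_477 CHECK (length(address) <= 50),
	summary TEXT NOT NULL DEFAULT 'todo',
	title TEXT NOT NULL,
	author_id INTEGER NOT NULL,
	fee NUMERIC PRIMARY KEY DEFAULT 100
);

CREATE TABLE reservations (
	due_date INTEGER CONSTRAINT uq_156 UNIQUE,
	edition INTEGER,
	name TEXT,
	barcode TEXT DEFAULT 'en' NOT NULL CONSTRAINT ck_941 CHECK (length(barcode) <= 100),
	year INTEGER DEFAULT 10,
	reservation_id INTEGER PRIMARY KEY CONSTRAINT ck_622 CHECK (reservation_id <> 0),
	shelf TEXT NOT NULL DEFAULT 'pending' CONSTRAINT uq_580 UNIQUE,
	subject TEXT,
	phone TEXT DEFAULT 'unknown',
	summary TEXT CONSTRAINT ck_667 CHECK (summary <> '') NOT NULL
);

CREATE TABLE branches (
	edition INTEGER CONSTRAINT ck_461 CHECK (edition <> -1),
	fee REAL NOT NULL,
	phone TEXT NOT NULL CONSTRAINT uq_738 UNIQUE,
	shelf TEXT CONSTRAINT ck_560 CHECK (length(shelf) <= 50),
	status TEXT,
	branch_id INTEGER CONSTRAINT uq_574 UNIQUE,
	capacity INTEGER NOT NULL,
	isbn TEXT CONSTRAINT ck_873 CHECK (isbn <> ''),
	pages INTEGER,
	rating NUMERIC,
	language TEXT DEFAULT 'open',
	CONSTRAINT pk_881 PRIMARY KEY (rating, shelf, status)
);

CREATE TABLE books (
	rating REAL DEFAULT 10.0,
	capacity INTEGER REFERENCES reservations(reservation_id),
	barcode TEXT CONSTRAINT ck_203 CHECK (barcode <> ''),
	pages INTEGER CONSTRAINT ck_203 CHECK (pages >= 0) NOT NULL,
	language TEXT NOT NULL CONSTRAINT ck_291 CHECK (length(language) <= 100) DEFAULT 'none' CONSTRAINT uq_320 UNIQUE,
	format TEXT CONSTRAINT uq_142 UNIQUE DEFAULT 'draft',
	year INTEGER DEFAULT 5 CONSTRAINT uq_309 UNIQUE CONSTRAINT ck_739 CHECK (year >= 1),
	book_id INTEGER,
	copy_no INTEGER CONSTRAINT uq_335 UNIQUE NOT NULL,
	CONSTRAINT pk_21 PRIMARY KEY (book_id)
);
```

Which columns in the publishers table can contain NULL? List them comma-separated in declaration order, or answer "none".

copy_no, pages, summary, edition, publisher_id, status, year

- phone: declared NOT NULL → not nullable.
- copy_no: UNIQUE does not imply NOT NULL → nullable.
- pages: UNIQUE does not imply NOT NULL → nullable.
- summary: CHECK does not forbid NULL (a CHECK constraint passes when its expression is NULL) → nullable.
- edition: CHECK does not forbid NULL (a CHECK constraint passes when its expression is NULL) → nullable.
- publisher_id: DEFAULT only fills an omitted column; an explicit NULL is still allowed → nullable.
- status: UNIQUE does not imply NOT NULL → nullable.
- year: DEFAULT only fills an omitted column; an explicit NULL is still allowed → nullable.
- format: declared NOT NULL → not nullable.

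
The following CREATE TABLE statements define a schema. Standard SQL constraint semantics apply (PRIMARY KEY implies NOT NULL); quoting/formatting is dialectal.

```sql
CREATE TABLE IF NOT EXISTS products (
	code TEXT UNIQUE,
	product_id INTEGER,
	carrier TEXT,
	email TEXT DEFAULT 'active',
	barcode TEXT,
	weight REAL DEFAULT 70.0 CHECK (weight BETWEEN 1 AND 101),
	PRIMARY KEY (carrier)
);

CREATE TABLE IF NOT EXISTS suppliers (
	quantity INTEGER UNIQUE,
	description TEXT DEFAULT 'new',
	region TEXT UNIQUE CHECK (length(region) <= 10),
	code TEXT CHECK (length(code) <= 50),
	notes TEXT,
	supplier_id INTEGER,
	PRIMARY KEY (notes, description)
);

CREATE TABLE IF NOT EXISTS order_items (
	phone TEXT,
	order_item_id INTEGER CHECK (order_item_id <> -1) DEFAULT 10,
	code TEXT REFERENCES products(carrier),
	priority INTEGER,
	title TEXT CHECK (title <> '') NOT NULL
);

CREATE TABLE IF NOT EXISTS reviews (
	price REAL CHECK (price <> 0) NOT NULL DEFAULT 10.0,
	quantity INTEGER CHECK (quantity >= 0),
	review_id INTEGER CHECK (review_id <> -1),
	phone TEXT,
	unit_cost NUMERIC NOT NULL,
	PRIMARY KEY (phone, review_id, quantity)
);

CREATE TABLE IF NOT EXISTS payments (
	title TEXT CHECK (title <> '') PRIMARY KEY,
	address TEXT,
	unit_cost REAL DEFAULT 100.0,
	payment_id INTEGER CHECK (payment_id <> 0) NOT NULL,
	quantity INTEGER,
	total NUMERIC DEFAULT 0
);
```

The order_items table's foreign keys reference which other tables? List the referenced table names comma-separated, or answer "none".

products

- code REFERENCES products(carrier).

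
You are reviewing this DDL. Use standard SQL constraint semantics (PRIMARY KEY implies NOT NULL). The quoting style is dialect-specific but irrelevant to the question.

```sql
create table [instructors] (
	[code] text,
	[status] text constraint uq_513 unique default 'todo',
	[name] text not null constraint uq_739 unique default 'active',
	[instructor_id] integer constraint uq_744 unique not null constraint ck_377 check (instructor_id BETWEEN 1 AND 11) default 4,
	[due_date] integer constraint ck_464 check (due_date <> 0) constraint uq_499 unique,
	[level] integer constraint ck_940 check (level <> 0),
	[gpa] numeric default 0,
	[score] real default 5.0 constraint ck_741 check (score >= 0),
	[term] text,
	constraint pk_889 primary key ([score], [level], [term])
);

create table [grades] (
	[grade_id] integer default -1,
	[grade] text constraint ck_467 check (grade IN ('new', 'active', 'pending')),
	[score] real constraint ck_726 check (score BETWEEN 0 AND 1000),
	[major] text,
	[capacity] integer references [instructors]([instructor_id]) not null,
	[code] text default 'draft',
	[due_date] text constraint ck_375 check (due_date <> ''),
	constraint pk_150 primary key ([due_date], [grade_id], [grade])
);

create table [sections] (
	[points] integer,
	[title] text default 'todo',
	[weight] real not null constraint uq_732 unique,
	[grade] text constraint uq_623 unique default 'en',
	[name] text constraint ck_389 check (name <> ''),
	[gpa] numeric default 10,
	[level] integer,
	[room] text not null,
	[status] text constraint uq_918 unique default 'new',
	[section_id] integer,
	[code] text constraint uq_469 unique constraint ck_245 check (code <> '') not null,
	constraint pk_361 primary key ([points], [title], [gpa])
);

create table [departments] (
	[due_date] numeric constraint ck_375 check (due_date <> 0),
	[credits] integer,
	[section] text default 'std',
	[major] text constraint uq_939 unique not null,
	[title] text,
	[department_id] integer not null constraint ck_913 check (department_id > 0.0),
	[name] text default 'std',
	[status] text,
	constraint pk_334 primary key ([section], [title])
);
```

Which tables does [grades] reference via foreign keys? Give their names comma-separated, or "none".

- capacity REFERENCES instructors(instructor_id).

instructors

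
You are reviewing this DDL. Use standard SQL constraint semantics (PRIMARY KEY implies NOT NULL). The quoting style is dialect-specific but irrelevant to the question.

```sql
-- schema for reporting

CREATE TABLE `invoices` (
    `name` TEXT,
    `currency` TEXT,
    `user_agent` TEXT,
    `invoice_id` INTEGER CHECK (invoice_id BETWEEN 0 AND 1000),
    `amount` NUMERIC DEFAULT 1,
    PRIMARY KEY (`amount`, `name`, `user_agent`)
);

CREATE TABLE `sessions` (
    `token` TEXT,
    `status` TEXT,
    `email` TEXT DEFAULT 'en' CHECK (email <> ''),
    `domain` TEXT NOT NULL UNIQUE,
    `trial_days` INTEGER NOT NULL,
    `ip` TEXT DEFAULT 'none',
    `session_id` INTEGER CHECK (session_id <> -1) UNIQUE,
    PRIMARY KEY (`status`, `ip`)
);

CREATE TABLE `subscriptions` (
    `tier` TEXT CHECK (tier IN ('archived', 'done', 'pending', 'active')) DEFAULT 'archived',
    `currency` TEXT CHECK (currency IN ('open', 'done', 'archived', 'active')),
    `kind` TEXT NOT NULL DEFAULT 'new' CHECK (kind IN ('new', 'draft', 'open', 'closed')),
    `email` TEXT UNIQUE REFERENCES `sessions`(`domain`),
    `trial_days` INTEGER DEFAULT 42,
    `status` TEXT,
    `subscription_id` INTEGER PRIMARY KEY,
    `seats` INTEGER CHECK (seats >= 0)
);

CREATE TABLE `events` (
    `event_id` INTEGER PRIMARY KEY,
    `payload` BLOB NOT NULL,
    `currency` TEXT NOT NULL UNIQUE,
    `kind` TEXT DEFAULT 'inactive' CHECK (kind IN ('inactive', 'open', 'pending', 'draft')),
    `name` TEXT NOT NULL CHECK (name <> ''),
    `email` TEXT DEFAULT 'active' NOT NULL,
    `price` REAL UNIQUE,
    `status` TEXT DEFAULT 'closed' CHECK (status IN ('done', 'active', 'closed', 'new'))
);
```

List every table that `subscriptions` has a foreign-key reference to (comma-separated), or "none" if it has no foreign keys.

sessions

- email REFERENCES sessions(domain).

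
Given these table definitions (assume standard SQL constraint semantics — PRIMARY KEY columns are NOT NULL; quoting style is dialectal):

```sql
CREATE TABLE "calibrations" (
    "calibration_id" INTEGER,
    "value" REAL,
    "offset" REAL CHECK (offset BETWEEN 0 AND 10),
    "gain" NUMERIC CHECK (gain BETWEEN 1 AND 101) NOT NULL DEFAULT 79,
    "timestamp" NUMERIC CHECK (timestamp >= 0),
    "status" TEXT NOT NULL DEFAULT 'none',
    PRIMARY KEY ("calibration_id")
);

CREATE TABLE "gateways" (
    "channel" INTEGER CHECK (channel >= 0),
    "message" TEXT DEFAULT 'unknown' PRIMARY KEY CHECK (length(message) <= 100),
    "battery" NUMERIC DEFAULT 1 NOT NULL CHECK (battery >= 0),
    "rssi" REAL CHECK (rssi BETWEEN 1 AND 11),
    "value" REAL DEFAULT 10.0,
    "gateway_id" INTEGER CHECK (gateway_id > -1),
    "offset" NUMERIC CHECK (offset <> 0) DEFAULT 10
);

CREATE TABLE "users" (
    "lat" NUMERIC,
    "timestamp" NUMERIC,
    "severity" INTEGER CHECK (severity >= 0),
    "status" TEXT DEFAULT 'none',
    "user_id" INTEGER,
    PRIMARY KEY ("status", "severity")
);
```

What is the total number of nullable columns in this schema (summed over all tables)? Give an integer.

calibrations: 3 nullable (value, offset, timestamp — PK (calibration_id) and explicit NOT NULL columns excluded).
gateways: 5 nullable (channel, rssi, value, gateway_id, offset — PK (message) and explicit NOT NULL columns excluded).
users: 3 nullable (lat, timestamp, user_id — PK (status, severity) and explicit NOT NULL columns excluded).
Total: 3 + 5 + 3 = 11.

11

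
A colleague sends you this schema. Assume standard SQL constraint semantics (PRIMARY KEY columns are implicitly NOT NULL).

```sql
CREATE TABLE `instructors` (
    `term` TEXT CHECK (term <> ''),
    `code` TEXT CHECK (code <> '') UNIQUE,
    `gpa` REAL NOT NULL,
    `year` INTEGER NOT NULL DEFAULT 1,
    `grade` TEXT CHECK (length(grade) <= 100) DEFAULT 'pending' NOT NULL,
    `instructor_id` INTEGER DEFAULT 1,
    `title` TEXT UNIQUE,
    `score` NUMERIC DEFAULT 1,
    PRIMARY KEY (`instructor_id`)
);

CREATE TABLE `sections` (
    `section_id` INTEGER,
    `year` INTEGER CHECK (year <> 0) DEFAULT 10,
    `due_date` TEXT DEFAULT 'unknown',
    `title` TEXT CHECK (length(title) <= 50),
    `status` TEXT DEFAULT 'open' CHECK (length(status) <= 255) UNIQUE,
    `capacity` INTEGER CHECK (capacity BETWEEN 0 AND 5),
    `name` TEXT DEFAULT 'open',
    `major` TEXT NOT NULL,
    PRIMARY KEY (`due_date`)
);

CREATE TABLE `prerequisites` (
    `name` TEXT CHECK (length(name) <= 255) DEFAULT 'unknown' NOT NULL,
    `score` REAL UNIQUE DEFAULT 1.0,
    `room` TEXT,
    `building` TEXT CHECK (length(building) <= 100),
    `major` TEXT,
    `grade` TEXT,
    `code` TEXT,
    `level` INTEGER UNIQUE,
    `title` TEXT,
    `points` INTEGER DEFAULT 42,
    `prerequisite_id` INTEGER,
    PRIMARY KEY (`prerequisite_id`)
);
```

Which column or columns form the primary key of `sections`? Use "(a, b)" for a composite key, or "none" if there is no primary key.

due_date

due_date is declared PRIMARY KEY as a table-level PRIMARY KEY clause.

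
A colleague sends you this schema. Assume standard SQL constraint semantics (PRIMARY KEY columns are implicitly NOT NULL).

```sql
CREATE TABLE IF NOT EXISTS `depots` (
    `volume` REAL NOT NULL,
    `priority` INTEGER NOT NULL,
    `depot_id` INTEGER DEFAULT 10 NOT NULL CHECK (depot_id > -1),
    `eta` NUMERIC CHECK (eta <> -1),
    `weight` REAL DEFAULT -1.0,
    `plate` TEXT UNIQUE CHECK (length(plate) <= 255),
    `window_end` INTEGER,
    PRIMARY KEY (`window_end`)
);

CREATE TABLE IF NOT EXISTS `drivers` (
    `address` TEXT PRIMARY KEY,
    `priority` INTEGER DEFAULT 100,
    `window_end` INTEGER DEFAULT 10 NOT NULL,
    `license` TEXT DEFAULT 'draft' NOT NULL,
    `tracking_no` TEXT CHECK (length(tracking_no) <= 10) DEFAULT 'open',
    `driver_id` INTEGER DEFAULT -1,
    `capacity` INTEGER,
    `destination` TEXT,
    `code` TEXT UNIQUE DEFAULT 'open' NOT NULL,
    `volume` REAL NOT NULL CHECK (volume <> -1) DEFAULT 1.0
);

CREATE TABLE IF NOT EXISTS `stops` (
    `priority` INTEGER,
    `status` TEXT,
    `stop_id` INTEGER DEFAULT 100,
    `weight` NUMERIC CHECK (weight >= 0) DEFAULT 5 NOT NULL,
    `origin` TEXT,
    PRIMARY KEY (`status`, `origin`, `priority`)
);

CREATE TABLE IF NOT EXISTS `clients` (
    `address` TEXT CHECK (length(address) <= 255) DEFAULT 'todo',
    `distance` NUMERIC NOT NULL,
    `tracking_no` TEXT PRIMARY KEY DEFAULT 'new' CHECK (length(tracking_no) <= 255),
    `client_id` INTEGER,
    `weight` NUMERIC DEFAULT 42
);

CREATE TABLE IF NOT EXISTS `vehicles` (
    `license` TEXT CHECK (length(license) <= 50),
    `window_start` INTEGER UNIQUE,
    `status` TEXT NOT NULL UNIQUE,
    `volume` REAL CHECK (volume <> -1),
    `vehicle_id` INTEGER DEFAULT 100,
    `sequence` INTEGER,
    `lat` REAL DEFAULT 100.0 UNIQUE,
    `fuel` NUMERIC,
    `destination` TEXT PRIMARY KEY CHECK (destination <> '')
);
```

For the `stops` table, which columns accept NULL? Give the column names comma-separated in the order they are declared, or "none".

- priority: part of the PRIMARY KEY, which implies NOT NULL → not nullable.
- status: part of the PRIMARY KEY, which implies NOT NULL → not nullable.
- stop_id: DEFAULT only fills an omitted column; an explicit NULL is still allowed → nullable.
- weight: declared NOT NULL → not nullable.
- origin: part of the PRIMARY KEY, which implies NOT NULL → not nullable.

stop_id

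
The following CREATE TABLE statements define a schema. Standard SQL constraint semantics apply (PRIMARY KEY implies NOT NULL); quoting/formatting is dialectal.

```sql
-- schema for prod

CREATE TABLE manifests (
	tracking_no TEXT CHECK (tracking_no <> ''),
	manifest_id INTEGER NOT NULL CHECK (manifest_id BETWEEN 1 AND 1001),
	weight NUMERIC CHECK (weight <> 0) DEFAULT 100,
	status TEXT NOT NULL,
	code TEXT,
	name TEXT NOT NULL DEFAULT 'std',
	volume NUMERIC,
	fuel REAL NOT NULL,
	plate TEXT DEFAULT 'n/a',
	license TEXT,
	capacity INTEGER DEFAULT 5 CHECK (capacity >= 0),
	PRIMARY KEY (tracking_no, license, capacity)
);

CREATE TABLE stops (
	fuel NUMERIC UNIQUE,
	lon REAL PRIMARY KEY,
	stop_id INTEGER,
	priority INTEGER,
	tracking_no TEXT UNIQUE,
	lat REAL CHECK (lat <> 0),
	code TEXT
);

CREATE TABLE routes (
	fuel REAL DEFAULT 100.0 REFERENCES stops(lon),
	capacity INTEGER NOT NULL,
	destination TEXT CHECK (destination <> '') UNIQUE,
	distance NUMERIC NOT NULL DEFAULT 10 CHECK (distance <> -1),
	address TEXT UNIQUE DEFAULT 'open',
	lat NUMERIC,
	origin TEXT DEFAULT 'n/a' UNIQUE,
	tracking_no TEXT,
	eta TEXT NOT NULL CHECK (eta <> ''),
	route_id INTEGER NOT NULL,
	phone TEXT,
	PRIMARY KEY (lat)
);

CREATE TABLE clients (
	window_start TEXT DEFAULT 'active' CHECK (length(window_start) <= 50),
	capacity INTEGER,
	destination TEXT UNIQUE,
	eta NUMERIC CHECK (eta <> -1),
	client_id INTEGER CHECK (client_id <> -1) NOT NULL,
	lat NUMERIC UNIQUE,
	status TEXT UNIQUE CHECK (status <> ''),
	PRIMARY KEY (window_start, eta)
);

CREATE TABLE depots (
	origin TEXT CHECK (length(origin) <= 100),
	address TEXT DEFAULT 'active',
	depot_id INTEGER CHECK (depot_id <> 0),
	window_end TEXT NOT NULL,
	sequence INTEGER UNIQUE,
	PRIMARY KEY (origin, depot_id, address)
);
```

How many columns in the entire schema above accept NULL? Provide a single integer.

21

manifests: 4 nullable (weight, code, volume, plate — PK (tracking_no, license, capacity) and explicit NOT NULL columns excluded).
stops: 6 nullable (fuel, stop_id, priority, tracking_no, lat, code — PK (lon) and explicit NOT NULL columns excluded).
routes: 6 nullable (fuel, destination, address, origin, tracking_no, phone — PK (lat) and explicit NOT NULL columns excluded).
clients: 4 nullable (capacity, destination, lat, status — PK (window_start, eta) and explicit NOT NULL columns excluded).
depots: 1 nullable (sequence — PK (origin, depot_id, address) and explicit NOT NULL columns excluded).
Total: 4 + 6 + 6 + 4 + 1 = 21.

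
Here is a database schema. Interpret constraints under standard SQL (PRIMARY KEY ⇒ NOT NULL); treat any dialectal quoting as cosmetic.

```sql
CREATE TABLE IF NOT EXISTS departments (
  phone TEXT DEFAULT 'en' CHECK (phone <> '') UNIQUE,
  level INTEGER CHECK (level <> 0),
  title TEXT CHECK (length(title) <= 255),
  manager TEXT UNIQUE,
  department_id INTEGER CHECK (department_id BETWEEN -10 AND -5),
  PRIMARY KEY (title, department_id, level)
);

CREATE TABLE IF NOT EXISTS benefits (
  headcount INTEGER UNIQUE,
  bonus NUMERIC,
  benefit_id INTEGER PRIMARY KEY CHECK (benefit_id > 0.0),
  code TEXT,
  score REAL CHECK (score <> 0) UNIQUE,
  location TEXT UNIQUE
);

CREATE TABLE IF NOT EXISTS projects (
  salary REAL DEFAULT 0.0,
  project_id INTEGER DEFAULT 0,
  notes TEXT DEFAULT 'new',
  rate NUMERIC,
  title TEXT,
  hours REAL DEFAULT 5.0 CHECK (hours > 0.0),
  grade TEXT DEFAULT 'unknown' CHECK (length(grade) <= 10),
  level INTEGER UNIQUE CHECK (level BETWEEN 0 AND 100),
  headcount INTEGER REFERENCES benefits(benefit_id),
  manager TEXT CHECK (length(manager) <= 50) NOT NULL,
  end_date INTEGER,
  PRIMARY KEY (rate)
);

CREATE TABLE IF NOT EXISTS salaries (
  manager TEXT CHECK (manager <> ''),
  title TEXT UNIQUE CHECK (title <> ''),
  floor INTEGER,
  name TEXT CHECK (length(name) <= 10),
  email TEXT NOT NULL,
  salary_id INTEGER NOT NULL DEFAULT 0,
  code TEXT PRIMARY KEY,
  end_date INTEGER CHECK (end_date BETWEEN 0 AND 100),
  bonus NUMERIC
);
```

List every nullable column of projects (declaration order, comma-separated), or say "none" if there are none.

- salary: DEFAULT only fills an omitted column; an explicit NULL is still allowed → nullable.
- project_id: DEFAULT only fills an omitted column; an explicit NULL is still allowed → nullable.
- notes: DEFAULT only fills an omitted column; an explicit NULL is still allowed → nullable.
- rate: part of the PRIMARY KEY, which implies NOT NULL → not nullable.
- title: no NOT NULL constraint applies → nullable.
- hours: CHECK does not forbid NULL (a CHECK constraint passes when its expression is NULL) → nullable.
- grade: CHECK does not forbid NULL (a CHECK constraint passes when its expression is NULL) → nullable.
- level: CHECK does not forbid NULL (a CHECK constraint passes when its expression is NULL) → nullable.
- headcount: a foreign key column may be NULL unless separately constrained → nullable.
- manager: declared NOT NULL → not nullable.
- end_date: no NOT NULL constraint applies → nullable.

salary, project_id, notes, title, hours, grade, level, headcount, end_date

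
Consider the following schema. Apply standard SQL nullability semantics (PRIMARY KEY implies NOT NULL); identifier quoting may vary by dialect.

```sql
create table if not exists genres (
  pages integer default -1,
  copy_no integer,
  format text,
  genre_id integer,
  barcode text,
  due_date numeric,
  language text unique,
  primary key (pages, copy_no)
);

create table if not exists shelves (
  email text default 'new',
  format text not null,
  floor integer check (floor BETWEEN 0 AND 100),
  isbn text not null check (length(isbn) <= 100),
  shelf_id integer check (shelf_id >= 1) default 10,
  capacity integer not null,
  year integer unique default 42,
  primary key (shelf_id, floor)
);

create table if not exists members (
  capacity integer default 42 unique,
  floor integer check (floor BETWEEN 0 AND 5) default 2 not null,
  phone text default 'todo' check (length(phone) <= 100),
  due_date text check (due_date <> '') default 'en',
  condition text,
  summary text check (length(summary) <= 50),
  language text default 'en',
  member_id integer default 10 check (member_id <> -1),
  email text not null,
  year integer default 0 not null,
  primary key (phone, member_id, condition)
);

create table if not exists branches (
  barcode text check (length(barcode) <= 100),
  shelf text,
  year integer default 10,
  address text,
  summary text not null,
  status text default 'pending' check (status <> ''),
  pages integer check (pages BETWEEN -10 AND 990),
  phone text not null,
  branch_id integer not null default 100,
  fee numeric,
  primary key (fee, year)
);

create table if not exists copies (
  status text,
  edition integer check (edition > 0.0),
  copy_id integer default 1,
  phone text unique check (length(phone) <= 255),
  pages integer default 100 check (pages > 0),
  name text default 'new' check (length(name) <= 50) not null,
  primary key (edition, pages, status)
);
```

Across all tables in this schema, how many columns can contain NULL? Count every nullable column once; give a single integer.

18

genres: 5 nullable (format, genre_id, barcode, due_date, language — PK (pages, copy_no) and explicit NOT NULL columns excluded).
shelves: 2 nullable (email, year — PK (shelf_id, floor) and explicit NOT NULL columns excluded).
members: 4 nullable (capacity, due_date, summary, language — PK (phone, member_id, condition) and explicit NOT NULL columns excluded).
branches: 5 nullable (barcode, shelf, address, status, pages — PK (fee, year) and explicit NOT NULL columns excluded).
copies: 2 nullable (copy_id, phone — PK (edition, pages, status) and explicit NOT NULL columns excluded).
Total: 5 + 2 + 4 + 5 + 2 = 18.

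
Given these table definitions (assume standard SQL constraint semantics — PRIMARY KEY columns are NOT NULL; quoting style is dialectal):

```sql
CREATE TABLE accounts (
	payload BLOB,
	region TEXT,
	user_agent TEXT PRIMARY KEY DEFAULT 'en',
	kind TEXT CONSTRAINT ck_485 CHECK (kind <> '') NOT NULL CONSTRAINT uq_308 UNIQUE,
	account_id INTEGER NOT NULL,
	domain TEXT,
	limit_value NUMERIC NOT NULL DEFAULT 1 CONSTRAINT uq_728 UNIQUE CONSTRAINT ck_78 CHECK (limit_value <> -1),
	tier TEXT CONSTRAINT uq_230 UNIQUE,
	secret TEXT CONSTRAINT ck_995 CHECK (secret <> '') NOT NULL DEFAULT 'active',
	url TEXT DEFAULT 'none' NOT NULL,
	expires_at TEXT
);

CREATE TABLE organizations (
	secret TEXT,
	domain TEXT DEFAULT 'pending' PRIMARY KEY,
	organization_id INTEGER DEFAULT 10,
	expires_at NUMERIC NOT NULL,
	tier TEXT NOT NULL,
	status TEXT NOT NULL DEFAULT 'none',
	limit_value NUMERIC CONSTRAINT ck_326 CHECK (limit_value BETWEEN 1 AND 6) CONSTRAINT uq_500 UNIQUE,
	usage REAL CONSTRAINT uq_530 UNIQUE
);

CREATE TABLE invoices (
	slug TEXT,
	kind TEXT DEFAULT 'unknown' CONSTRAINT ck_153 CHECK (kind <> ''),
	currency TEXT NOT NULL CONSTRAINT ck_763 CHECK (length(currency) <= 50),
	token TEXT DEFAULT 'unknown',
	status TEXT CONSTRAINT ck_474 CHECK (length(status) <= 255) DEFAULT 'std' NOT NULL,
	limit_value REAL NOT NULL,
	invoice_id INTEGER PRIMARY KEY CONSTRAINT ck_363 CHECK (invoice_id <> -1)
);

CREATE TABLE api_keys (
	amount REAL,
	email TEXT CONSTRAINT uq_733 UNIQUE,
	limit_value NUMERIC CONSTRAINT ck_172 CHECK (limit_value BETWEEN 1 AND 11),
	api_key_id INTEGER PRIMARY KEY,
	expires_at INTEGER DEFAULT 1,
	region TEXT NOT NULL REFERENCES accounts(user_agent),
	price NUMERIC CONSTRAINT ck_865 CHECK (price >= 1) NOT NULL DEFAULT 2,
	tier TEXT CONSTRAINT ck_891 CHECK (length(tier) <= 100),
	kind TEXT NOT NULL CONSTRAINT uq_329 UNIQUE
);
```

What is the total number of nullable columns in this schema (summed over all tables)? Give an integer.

17

accounts: 5 nullable (payload, region, domain, tier, expires_at — PK (user_agent) and explicit NOT NULL columns excluded).
organizations: 4 nullable (secret, organization_id, limit_value, usage — PK (domain) and explicit NOT NULL columns excluded).
invoices: 3 nullable (slug, kind, token — PK (invoice_id) and explicit NOT NULL columns excluded).
api_keys: 5 nullable (amount, email, limit_value, expires_at, tier — PK (api_key_id) and explicit NOT NULL columns excluded).
Total: 5 + 4 + 3 + 5 = 17.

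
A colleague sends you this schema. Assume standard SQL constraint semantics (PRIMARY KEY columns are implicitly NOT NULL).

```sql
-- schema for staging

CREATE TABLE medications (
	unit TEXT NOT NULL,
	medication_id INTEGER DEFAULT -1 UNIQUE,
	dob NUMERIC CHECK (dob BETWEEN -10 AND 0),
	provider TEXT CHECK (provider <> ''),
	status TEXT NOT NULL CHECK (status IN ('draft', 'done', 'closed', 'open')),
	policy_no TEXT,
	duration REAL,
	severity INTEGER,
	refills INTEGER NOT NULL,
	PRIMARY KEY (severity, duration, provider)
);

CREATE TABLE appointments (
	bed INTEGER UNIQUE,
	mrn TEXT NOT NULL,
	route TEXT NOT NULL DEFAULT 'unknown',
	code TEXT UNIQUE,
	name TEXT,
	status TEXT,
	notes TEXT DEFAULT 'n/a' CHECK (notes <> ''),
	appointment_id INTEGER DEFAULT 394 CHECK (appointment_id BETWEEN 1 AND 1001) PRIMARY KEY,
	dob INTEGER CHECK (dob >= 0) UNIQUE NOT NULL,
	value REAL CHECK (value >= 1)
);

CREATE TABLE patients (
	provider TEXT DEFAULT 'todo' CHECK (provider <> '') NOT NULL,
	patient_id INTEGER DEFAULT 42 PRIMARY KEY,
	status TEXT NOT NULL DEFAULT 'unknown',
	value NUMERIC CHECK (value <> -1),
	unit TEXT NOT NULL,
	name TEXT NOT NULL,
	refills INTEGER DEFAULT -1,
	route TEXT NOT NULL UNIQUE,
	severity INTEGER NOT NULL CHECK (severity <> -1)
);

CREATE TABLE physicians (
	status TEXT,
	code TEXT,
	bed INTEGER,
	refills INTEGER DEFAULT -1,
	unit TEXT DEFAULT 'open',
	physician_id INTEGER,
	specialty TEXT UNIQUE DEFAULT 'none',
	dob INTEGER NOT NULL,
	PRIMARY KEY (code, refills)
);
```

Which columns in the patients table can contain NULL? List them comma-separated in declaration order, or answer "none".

value, refills

- provider: declared NOT NULL → not nullable.
- patient_id: part of the PRIMARY KEY, which implies NOT NULL → not nullable.
- status: declared NOT NULL → not nullable.
- value: CHECK does not forbid NULL (a CHECK constraint passes when its expression is NULL) → nullable.
- unit: declared NOT NULL → not nullable.
- name: declared NOT NULL → not nullable.
- refills: DEFAULT only fills an omitted column; an explicit NULL is still allowed → nullable.
- route: declared NOT NULL → not nullable.
- severity: declared NOT NULL → not nullable.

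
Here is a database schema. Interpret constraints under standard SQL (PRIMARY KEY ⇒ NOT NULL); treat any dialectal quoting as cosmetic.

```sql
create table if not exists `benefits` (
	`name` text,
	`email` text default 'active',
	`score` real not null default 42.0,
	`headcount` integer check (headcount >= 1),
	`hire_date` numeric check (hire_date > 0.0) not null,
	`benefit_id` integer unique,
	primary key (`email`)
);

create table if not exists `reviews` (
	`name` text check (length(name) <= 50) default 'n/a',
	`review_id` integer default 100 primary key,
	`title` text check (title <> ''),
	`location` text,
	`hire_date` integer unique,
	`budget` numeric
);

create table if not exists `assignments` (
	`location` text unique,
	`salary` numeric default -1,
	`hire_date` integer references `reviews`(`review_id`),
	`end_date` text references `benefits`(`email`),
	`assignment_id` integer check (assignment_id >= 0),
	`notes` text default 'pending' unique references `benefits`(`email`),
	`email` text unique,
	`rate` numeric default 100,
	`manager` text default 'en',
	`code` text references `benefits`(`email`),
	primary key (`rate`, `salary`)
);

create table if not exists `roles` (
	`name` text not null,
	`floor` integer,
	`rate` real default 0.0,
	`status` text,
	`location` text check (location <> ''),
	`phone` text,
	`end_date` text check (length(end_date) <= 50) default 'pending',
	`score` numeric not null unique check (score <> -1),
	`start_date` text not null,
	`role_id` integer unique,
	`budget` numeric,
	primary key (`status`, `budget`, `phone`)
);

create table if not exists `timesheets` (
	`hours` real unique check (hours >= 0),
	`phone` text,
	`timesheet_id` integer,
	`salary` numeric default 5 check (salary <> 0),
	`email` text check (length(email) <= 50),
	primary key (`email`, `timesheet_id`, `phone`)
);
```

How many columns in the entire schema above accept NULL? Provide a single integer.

benefits: 3 nullable (name, headcount, benefit_id — PK (email) and explicit NOT NULL columns excluded).
reviews: 5 nullable (name, title, location, hire_date, budget — PK (review_id) and explicit NOT NULL columns excluded).
assignments: 8 nullable (location, hire_date, end_date, assignment_id, notes, email, manager, code — PK (rate, salary) and explicit NOT NULL columns excluded).
roles: 5 nullable (floor, rate, location, end_date, role_id — PK (status, budget, phone) and explicit NOT NULL columns excluded).
timesheets: 2 nullable (hours, salary — PK (email, timesheet_id, phone) and explicit NOT NULL columns excluded).
Total: 3 + 5 + 8 + 5 + 2 = 23.

23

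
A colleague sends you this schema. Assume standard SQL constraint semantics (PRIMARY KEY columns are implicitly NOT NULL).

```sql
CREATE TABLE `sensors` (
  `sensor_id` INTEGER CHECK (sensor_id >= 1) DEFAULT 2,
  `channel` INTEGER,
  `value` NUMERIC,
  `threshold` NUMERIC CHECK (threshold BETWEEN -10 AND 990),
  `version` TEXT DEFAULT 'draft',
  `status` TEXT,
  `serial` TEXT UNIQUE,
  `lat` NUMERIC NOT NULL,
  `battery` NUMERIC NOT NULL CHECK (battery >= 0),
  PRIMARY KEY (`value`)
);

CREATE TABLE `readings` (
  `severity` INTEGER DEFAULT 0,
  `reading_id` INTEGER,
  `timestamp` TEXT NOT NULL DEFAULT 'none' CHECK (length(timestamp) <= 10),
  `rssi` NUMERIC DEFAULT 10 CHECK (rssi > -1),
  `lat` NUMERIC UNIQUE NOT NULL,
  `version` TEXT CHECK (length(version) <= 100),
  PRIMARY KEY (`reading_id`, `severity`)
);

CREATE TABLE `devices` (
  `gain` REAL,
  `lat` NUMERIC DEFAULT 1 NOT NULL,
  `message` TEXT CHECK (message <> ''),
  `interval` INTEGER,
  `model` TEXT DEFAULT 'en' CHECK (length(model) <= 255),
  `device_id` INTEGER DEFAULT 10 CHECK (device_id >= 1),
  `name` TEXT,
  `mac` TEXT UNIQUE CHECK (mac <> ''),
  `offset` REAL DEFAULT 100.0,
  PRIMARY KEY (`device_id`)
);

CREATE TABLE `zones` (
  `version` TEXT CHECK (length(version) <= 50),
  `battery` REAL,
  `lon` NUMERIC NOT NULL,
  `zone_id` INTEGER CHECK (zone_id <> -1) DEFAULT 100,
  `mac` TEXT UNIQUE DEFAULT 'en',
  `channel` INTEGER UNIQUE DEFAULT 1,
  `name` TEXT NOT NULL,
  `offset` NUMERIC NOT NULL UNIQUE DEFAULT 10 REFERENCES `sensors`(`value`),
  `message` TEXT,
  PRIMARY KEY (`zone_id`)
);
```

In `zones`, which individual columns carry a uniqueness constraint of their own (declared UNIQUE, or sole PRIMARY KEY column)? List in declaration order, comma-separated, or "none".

zone_id, mac, channel, offset

- version: no UNIQUE or single-column PK constraint.
- battery: no UNIQUE or single-column PK constraint.
- lon: no UNIQUE or single-column PK constraint.
- zone_id: single-column PRIMARY KEY → unique.
- mac: declared UNIQUE → unique.
- channel: declared UNIQUE → unique.
- name: no UNIQUE or single-column PK constraint.
- offset: declared UNIQUE → unique.
- message: no UNIQUE or single-column PK constraint.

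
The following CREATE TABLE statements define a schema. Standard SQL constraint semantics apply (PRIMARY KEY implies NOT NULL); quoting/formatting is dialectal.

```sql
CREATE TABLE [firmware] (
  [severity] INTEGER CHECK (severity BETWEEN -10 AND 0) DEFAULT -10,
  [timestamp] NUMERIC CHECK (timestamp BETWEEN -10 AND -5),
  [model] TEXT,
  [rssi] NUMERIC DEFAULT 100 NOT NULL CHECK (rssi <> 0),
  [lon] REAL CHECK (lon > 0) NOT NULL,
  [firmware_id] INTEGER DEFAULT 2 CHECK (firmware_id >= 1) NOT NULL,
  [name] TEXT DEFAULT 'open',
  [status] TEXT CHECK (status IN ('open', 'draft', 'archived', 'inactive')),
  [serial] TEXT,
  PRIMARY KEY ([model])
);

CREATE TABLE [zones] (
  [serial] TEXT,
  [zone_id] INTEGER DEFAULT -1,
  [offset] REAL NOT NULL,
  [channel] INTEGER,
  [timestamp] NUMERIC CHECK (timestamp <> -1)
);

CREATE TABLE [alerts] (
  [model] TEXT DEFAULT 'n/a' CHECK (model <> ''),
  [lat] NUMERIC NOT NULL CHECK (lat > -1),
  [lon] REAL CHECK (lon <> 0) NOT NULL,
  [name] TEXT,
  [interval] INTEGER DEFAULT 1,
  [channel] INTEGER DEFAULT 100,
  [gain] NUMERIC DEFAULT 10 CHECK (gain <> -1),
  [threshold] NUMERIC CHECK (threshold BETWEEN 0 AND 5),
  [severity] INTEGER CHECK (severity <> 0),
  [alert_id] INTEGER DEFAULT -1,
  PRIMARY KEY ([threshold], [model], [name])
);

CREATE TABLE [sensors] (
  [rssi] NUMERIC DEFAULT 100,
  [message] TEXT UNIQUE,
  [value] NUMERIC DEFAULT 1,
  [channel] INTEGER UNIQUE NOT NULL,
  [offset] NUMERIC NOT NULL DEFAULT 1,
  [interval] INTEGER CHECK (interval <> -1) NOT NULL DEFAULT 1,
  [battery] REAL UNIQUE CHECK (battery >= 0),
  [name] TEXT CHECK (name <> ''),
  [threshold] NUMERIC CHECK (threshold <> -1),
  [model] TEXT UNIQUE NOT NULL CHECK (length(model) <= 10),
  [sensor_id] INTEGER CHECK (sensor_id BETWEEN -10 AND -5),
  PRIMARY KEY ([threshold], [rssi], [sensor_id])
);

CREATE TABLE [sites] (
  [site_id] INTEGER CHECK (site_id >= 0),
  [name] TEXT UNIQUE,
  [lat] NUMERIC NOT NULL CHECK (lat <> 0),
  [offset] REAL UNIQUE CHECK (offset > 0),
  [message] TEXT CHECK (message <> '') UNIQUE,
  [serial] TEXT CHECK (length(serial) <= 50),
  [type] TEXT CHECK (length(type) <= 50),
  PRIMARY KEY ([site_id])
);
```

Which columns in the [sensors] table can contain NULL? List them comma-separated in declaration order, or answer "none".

message, value, battery, name

- rssi: part of the PRIMARY KEY, which implies NOT NULL → not nullable.
- message: UNIQUE does not imply NOT NULL → nullable.
- value: DEFAULT only fills an omitted column; an explicit NULL is still allowed → nullable.
- channel: declared NOT NULL → not nullable.
- offset: declared NOT NULL → not nullable.
- interval: declared NOT NULL → not nullable.
- battery: CHECK does not forbid NULL (a CHECK constraint passes when its expression is NULL) → nullable.
- name: CHECK does not forbid NULL (a CHECK constraint passes when its expression is NULL) → nullable.
- threshold: part of the PRIMARY KEY, which implies NOT NULL → not nullable.
- model: declared NOT NULL → not nullable.
- sensor_id: part of the PRIMARY KEY, which implies NOT NULL → not nullable.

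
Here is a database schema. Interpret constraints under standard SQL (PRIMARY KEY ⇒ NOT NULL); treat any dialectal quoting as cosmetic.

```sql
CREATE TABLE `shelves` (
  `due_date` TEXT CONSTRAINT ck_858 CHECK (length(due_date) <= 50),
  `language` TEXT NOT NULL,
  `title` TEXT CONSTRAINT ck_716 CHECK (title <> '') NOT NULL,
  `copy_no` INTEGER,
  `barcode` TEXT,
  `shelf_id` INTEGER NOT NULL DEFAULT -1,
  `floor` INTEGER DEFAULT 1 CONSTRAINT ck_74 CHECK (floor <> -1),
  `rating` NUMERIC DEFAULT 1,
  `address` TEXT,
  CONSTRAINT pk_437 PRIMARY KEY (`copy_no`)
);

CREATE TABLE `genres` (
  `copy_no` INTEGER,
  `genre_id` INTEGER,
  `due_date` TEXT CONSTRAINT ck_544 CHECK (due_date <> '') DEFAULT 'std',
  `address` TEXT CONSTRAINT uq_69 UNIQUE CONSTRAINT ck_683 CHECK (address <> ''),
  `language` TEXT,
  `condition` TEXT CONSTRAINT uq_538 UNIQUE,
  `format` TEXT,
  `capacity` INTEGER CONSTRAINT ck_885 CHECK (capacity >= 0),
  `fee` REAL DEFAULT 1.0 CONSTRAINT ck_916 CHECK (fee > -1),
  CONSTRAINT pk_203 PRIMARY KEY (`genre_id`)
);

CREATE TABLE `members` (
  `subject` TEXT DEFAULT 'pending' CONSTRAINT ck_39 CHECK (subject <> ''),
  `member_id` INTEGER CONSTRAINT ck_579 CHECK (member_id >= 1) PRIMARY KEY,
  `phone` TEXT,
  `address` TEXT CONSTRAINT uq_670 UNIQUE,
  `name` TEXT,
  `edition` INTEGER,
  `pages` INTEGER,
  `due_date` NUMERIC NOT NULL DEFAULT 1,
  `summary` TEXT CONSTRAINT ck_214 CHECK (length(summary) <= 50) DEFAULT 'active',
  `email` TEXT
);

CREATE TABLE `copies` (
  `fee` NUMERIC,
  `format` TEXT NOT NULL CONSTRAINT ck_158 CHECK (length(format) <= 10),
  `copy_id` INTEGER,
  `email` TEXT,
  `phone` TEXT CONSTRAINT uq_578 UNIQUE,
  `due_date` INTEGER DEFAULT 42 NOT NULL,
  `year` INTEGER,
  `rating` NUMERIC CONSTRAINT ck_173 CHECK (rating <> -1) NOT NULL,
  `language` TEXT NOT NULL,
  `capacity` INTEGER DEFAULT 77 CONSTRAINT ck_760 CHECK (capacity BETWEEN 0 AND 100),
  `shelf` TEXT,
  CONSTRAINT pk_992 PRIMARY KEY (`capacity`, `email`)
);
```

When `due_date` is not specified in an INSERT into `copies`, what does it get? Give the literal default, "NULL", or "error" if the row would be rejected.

due_date has an explicit DEFAULT 42.
When the column is omitted from an INSERT, that default is used.

42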